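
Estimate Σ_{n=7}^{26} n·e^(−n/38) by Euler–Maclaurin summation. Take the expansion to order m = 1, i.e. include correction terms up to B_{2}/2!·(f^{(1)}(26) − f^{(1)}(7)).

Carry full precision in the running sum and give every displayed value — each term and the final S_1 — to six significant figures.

S_1 ≈ 204.821

The integral term ∫_7^26 x·e^(−x/38) dx = 195.395.
Boundary: ½(f(7) + f(26)) = ½(5.82232 + 13.1167) = 9.46951.
Integral + boundary = 204.865.
Order-1 term: 1/12 · (0.159312 − 0.678542) = -0.0432691.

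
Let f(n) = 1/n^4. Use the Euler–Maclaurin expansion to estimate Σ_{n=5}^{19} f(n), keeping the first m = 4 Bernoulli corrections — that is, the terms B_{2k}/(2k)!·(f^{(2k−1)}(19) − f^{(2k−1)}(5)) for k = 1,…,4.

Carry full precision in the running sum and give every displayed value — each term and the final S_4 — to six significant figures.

S_4 ≈ 0.00352641

Integral: ∫_5^19 1/x^4 dx = 0.00261807.
Boundary: ½(f(5) + f(19)) = ½(0.00160000 + 7.67336e-06) = 0.000803837.
Integral + boundary = 0.00342191.
Correction k=1: B_{2}/2! · (f^{(1)}(19) − f^{(1)}(5)) = 1/12 · (-1.61544e-06 − (-0.00128000)) = 0.000106532.
Running total after k=1: 0.00352844.
Correction k=2: B_{4}/4! · (f^{(3)}(19) − f^{(3)}(5)) = −1/720 · (-1.34247e-07 − (-0.00153600)) = -2.13315e-06.
Running total after k=2: 0.00352630.
Correction k=3: B_{6}/6! · (f^{(5)}(19) − f^{(5)}(5)) = 1/30240 · (-2.08251e-08 − (-0.00344064)) = 1.13777e-07.
Running total after k=3: 0.00352642.
Correction k=4: B_{8}/8! · (f^{(7)}(19) − f^{(7)}(5)) = −1/1209600 · (-5.19185e-09 − (-0.0123863)) = -1.02400e-08.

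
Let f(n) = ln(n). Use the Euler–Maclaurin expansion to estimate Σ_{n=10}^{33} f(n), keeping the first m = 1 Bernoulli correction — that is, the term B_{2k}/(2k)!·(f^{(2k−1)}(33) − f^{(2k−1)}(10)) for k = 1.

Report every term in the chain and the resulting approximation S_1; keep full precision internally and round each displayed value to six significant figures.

S_1 ≈ 72.2526

∫_10^33 ln(x) dx evaluates to 69.3589.
Boundary: ½(f(10) + f(33)) = ½(2.30259 + 3.49651) = 2.89955.
So far: 72.2584.
k=1: B_{2}/(2)! × [f^{(1)}(33) − f^{(1)}(10)] = 1/12 × (0.0303030 − 0.100000) = -0.00580808.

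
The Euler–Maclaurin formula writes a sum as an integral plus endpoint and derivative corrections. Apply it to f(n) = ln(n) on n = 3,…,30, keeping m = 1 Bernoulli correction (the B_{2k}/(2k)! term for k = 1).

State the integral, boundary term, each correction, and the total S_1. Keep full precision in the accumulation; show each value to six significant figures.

S_1 ≈ 73.9650

∫_3^30 ln(x) dx evaluates to 71.7401.
½[f(3) + f(30)] = ½[1.09861 + 3.40120] = 2.24990.
So far: 73.9900.
Correction k=1: B_{2}/2! · (f^{(1)}(30) − f^{(1)}(3)) = 1/12 · (0.0333333 − 0.333333) = -0.0250000.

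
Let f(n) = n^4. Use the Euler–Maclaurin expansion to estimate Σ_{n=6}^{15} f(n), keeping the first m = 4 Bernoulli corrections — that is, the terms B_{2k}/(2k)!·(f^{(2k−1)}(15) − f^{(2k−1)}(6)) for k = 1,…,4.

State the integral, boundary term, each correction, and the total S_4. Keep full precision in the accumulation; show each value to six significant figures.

Integral: ∫_6^15 x^4 dx = 150320.
Endpoint term: (f(6) + f(15))/2 = (1296.00 + 50625.0)/2 = 25960.5.
Integral + boundary = 176280.
Order-1 term: 1/12 · (13500.0 − 864.000) = 1053.00.
After k=1: 177333.
Order-2 term: −1/720 · (360.000 − 144.000) = -0.300000.
After k=2: 177333.
Order-3 term: 1/30240 · (0.00000 − 0.00000) = 0.00000.
After k=3: 177333.
Order-4 term: −1/1209600 · (0.00000 − 0.00000) = 0.00000.

S_4 ≈ 177333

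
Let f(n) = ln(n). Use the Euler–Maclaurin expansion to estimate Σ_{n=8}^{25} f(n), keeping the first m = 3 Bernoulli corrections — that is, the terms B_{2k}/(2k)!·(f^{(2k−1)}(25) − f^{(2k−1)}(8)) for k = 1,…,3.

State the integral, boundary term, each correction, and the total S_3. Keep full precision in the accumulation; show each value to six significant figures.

Integral: ∫_8^25 ln(x) dx = 46.8364.
½[f(8) + f(25)] = ½[2.07944 + 3.21888] = 2.64916.
Running total after boundary: 49.4855.
Order-1 term: 1/12 · (0.0400000 − 0.125000) = -0.00708333.
After k=1: 49.4784.
Order-2 term: −1/720 · (0.000128000 − 0.00390625) = 5.24757e-06.
After k=2: 49.4784.
Order-3 term: 1/30240 · (2.45760e-06 − 0.000732422) = -2.41390e-08.

S_3 ≈ 49.4784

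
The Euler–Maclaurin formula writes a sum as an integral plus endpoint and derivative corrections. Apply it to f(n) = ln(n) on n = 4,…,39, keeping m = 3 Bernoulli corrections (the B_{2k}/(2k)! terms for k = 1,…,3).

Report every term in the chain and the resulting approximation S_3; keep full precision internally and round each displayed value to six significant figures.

S_3 ≈ 104.840

The integral term ∫_4^39 ln(x) dx = 102.334.
Boundary: ½(f(4) + f(39)) = ½(1.38629 + 3.66356) = 2.52493.
Integral + boundary = 104.859.
Order-1 term: 1/12 · (0.0256410 − 0.250000) = -0.0186966.
After k=1: 104.840.
Order-2 term: −1/720 · (3.37160e-05 − 0.0312500) = 4.33559e-05.
After k=2: 104.840.
Order-3 term: 1/30240 · (2.66004e-07 − 0.0234375) = -7.75041e-07.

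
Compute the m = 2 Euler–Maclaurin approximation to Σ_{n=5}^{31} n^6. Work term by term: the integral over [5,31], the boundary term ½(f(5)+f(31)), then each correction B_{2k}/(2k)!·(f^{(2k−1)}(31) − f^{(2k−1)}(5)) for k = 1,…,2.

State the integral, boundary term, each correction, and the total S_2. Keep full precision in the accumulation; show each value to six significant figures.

S_2 ≈ 4.38843e+09

The integral term ∫_5^31 x^6 dx = 3.93036e+09.
½[f(5) + f(31)] = ½[15625.0 + 8.87504e+08] = 4.43760e+08.
So far: 4.37412e+09.
Correction k=1: B_{2}/2! · (f^{(1)}(31) − f^{(1)}(5)) = 1/12 · (1.71775e+08 − 18750.0) = 1.43130e+07.
After k=1: 4.38843e+09.
Correction k=2: B_{4}/4! · (f^{(3)}(31) − f^{(3)}(5)) = −1/720 · (3.57492e+06 − 15000.0) = -4944.33.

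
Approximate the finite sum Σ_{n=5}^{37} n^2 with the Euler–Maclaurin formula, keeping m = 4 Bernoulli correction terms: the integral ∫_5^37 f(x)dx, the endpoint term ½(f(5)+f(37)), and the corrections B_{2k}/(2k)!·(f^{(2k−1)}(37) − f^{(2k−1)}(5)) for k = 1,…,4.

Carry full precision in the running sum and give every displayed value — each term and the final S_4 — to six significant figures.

S_4 ≈ 17545.0

The integral term ∫_5^37 x^2 dx = 16842.7.
Endpoint term: (f(5) + f(37))/2 = (25.0000 + 1369.00)/2 = 697.000.
Integral + boundary = 17539.7.
Order-1 term: 1/12 · (74.0000 − 10.0000) = 5.33333.
After k=1: 17545.0.
Order-2 term: −1/720 · (0.00000 − 0.00000) = 0.00000.
After k=2: 17545.0.
Order-3 term: 1/30240 · (0.00000 − 0.00000) = 0.00000.
After k=3: 17545.0.
Order-4 term: −1/1209600 · (0.00000 − 0.00000) = 0.00000.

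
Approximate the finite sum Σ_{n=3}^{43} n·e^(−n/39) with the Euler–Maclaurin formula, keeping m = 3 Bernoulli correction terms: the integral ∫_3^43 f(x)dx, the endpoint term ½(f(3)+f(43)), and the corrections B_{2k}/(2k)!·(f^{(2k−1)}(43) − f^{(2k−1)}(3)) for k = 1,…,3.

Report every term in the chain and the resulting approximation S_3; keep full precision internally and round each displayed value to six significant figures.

S_3 ≈ 463.382

The integral term ∫_3^43 x·e^(−x/39) dx = 454.929.
Endpoint term: (f(3) + f(43))/2 = (2.77788 + 14.2768)/2 = 8.52734.
Integral + boundary = 463.456.
k=1: B_{2}/(2)! × [f^{(1)}(43) − f^{(1)}(3)] = 1/12 × (-0.0340532 − 0.854733) = -0.0740655.
After k=1: 463.382.
k=2: B_{4}/(4)! × [f^{(3)}(43) − f^{(3)}(3)] = −1/720 × (0.000414191 − 0.00177952) = 1.89630e-06.
After k=2: 463.382.
k=3: B_{6}/(6)! × [f^{(5)}(43) − f^{(5)}(3)] = 1/30240 × (5.59349e-07 − 1.97047e-06) = -4.66642e-11.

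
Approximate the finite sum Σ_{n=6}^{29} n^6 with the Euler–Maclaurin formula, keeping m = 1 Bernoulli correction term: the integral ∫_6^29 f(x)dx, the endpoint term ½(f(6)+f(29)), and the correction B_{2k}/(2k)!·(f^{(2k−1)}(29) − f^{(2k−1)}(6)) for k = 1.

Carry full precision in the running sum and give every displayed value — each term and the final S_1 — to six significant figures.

S_1 ≈ 2.77191e+09

Integral: ∫_6^29 x^6 dx = 2.46423e+09.
Endpoint term: (f(6) + f(29))/2 = (46656.0 + 5.94823e+08)/2 = 2.97435e+08.
Integral + boundary = 2.76166e+09.
k=1: B_{2}/(2)! × [f^{(1)}(29) − f^{(1)}(6)] = 1/12 × (1.23067e+08 − 46656.0) = 1.02517e+07.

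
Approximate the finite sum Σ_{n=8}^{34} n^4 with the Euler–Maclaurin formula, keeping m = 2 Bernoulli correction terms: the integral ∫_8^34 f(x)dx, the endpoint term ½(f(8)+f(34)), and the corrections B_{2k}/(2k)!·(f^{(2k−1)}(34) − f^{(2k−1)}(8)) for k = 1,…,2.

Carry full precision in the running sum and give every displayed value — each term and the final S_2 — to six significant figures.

S_2 ≈ 9.76368e+06

The integral term ∫_8^34 x^4 dx = 9.08053e+06.
½[f(8) + f(34)] = ½[4096.00 + 1.33634e+06] = 670216.
So far: 9.75075e+06.
Order-1 term: 1/12 · (157216 − 2048.00) = 12930.7.
Running total after k=1: 9.76368e+06.
Order-2 term: −1/720 · (816.000 − 192.000) = -0.866667.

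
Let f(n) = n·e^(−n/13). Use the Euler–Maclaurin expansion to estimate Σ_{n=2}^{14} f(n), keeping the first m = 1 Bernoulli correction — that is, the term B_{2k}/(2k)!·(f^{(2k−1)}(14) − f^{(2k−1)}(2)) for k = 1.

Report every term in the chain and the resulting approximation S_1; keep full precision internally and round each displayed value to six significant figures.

S_1 ≈ 50.8077

Integral: ∫_2^14 x·e^(−x/13) dx = 47.6284.
Endpoint term: (f(2) + f(14))/2 = (1.71481 + 4.76899)/2 = 3.24190.
Running total after boundary: 50.8703.
Order-1 term: 1/12 · (-0.0262032 − 0.725496) = -0.0626416.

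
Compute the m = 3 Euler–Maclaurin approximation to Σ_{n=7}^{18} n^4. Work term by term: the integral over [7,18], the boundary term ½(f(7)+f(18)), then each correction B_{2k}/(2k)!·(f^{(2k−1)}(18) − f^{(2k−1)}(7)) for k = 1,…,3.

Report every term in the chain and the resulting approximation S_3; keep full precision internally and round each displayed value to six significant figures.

S_3 ≈ 430070

The integral term ∫_7^18 x^4 dx = 374552.
½[f(7) + f(18)] = ½[2401.00 + 104976] = 53688.5.
Running total after boundary: 428241.
k=1: B_{2}/(2)! × [f^{(1)}(18) − f^{(1)}(7)] = 1/12 × (23328.0 − 1372.00) = 1829.67.
Partial sum through k=1: 430070.
k=2: B_{4}/(4)! × [f^{(3)}(18) − f^{(3)}(7)] = −1/720 × (432.000 − 168.000) = -0.366667.
Partial sum through k=2: 430070.
k=3: B_{6}/(6)! × [f^{(5)}(18) − f^{(5)}(7)] = 1/30240 × (0.00000 − 0.00000) = 0.00000.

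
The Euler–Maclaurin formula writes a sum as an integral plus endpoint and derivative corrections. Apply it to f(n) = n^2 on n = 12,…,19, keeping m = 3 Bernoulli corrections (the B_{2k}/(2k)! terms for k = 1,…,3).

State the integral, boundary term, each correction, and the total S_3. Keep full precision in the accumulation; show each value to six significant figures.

S_3 ≈ 1964.00

∫_12^19 x^2 dx evaluates to 1710.33.
Endpoint term: (f(12) + f(19))/2 = (144.000 + 361.000)/2 = 252.500.
Running total after boundary: 1962.83.
Correction k=1: B_{2}/2! · (f^{(1)}(19) − f^{(1)}(12)) = 1/12 · (38.0000 − 24.0000) = 1.16667.
Running total after k=1: 1964.00.
Correction k=2: B_{4}/4! · (f^{(3)}(19) − f^{(3)}(12)) = −1/720 · (0.00000 − 0.00000) = 0.00000.
Running total after k=2: 1964.00.
Correction k=3: B_{6}/6! · (f^{(5)}(19) − f^{(5)}(12)) = 1/30240 · (0.00000 − 0.00000) = 0.00000.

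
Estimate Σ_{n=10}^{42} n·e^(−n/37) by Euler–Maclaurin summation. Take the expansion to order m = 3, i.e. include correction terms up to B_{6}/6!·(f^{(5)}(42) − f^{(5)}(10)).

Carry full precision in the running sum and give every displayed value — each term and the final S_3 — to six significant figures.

The integral term ∫_10^42 x·e^(−x/37) dx = 387.768.
Boundary: ½(f(10) + f(42)) = ½(7.63173 + 13.4979) = 10.5648.
Running total after boundary: 398.333.
k=1: B_{2}/(2)! × [f^{(1)}(42) − f^{(1)}(10)] = 1/12 × (-0.0434296 − 0.556910) = -0.0500283.
Partial sum through k=1: 398.283.
k=2: B_{4}/(4)! × [f^{(3)}(42) − f^{(3)}(10)] = −1/720 × (0.000437785 − 0.00152174) = 1.50549e-06.
Partial sum through k=2: 398.283.
k=3: B_{6}/(6)! × [f^{(5)}(42) − f^{(5)}(10)] = 1/30240 × (6.62742e-07 − 1.92598e-06) = -4.17739e-11.

S_3 ≈ 398.283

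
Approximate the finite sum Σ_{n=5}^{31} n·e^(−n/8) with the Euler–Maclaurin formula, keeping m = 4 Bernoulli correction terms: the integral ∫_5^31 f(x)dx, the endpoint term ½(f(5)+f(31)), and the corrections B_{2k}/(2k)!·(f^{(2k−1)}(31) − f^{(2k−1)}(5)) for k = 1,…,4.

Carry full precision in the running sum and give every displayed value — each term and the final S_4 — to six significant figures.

The integral term ∫_5^31 x·e^(−x/8) dx = 49.1918.
½[f(5) + f(31)] = ½[2.67631 + 0.643384] = 1.65985.
So far: 50.8517.
Order-1 term: 1/12 · (-0.0596687 − 0.200723) = -0.0216993.
Running total after k=1: 50.8300.
Order-2 term: −1/720 · (-0.000283751 − 0.0198632) = 2.79819e-05.
Running total after k=2: 50.8300.
Order-3 term: 1/30240 · (5.70035e-06 − 0.000571721) = -1.87176e-08.
Running total after k=3: 50.8300.
Order-4 term: −1/1209600 · (2.47411e-07 − 1.30169e-05) = 1.05568e-11.

S_4 ≈ 50.8300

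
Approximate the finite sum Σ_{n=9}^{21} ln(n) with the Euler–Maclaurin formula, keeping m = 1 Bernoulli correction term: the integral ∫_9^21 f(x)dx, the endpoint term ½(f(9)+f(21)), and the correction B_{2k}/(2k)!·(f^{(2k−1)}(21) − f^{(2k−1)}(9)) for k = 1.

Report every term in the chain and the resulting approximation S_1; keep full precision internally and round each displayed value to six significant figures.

∫_9^21 ln(x) dx evaluates to 32.1599.
Endpoint term: (f(9) + f(21))/2 = (2.19722 + 3.04452)/2 = 2.62087.
Integral + boundary = 34.7808.
Order-1 term: 1/12 · (0.0476190 − 0.111111) = -0.00529101.

S_1 ≈ 34.7755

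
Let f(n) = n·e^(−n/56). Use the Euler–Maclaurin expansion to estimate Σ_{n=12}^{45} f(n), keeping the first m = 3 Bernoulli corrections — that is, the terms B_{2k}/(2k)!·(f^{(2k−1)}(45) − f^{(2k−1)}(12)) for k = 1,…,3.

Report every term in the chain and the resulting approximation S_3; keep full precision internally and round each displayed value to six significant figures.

The integral term ∫_12^45 x·e^(−x/56) dx = 541.160.
Boundary: ½(f(12) + f(45)) = ½(9.68541 + 20.1477) = 14.9166.
So far: 556.077.
k=1: B_{2}/(2)! × [f^{(1)}(45) − f^{(1)}(12)] = 1/12 × (0.0879464 − 0.634164) = -0.0455181.
Running total after k=1: 556.031.
k=2: B_{4}/(4)! × [f^{(3)}(45) − f^{(3)}(12)] = −1/720 × (0.000313584 − 0.000716964) = 5.60250e-07.
Running total after k=2: 556.031.
k=3: B_{6}/(6)! × [f^{(5)}(45) − f^{(5)}(12)] = 1/30240 × (1.91047e-07 − 3.92764e-07) = -6.67052e-12.

S_3 ≈ 556.031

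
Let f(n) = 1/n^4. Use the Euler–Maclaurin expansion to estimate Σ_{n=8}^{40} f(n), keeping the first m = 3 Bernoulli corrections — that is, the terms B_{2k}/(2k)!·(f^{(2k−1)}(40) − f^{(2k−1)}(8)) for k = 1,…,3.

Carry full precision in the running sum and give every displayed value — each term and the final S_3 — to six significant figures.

Integral: ∫_8^40 1/x^4 dx = 0.000645833.
Boundary: ½(f(8) + f(40)) = ½(0.000244141 + 3.90625e-07) = 0.000122266.
So far: 0.000768099.
Correction k=1: B_{2}/2! · (f^{(1)}(40) − f^{(1)}(8)) = 1/12 · (-3.90625e-08 − (-0.000122070)) = 1.01693e-05.
Partial sum through k=1: 0.000778268.
Correction k=2: B_{4}/4! · (f^{(3)}(40) − f^{(3)}(8)) = −1/720 · (-7.32422e-10 − (-5.72205e-05)) = -7.94718e-08.
Partial sum through k=2: 0.000778189.
Correction k=3: B_{6}/6! · (f^{(5)}(40) − f^{(5)}(8)) = 1/30240 · (-2.56348e-11 − (-5.00679e-05)) = 1.65568e-09.

S_3 ≈ 0.000778190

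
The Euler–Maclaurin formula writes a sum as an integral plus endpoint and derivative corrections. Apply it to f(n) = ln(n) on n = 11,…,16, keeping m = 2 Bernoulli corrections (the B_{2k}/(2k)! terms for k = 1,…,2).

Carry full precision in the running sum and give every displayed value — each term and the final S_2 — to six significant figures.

∫_11^16 ln(x) dx evaluates to 12.9846.
½[f(11) + f(16)] = ½[2.39790 + 2.77259] = 2.58524.
Integral + boundary = 15.5698.
Correction k=1: B_{2}/2! · (f^{(1)}(16) − f^{(1)}(11)) = 1/12 · (0.0625000 − 0.0909091) = -0.00236742.
After k=1: 15.5674.
Correction k=2: B_{4}/4! · (f^{(3)}(16) − f^{(3)}(11)) = −1/720 · (0.000488281 − 0.00150263) = 1.40882e-06.

S_2 ≈ 15.5674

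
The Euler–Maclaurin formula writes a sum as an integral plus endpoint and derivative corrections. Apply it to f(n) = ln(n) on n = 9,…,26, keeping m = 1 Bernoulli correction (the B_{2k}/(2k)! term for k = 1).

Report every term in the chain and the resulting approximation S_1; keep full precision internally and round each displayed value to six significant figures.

S_1 ≈ 50.6571

The integral term ∫_9^26 ln(x) dx = 47.9355.
½[f(9) + f(26)] = ½[2.19722 + 3.25810] = 2.72766.
Integral + boundary = 50.6631.
k=1: B_{2}/(2)! × [f^{(1)}(26) − f^{(1)}(9)] = 1/12 × (0.0384615 − 0.111111) = -0.00605413.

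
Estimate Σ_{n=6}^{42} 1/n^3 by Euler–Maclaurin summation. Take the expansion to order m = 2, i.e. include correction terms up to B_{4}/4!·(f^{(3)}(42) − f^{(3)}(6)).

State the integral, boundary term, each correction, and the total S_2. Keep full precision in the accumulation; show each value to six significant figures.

∫_6^42 1/x^3 dx evaluates to 0.0136054.
Endpoint term: (f(6) + f(42))/2 = (0.00462963 + 1.34975e-05)/2 = 0.00232156.
So far: 0.0159270.
Order-1 term: 1/12 · (-9.64104e-07 − (-0.00231481)) = 0.000192821.
After k=1: 0.0161198.
Order-2 term: −1/720 · (-1.09309e-08 − (-0.00128601)) = -1.78611e-06.

S_2 ≈ 0.0161180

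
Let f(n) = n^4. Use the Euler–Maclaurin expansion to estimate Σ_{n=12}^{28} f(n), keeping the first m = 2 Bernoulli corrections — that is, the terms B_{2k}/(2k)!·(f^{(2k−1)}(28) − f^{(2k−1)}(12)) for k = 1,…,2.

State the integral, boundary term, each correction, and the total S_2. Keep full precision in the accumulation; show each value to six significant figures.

Integral: ∫_12^28 x^4 dx = 3.39231e+06.
Boundary: ½(f(12) + f(28)) = ½(20736.0 + 614656) = 317696.
Integral + boundary = 3.71000e+06.
Order-1 term: 1/12 · (87808.0 − 6912.00) = 6741.33.
After k=1: 3.71674e+06.
Order-2 term: −1/720 · (672.000 − 288.000) = -0.533333.

S_2 ≈ 3.71674e+06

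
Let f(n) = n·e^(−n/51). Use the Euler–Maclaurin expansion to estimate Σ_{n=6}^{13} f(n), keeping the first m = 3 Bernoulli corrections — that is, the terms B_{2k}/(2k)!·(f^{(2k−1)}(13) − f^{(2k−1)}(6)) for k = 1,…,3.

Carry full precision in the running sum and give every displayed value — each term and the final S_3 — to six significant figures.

∫_6^13 x·e^(−x/51) dx evaluates to 54.7760.
Boundary: ½(f(6) + f(13)) = ½(5.33406 + 10.0749) = 7.70448.
Integral + boundary = 62.4804.
Correction k=1: B_{2}/2! · (f^{(1)}(13) − f^{(1)}(6)) = 1/12 · (0.577445 − 0.784420) = -0.0172479.
Partial sum through k=1: 62.4632.
Correction k=2: B_{4}/4! · (f^{(3)}(13) − f^{(3)}(6)) = −1/720 · (0.000817928 − 0.000985175) = 2.32288e-07.
Partial sum through k=2: 62.4632.
Correction k=3: B_{6}/6! · (f^{(5)}(13) − f^{(5)}(6)) = 1/30240 · (5.43578e-07 − 6.41586e-07) = -3.24101e-12.

S_3 ≈ 62.4632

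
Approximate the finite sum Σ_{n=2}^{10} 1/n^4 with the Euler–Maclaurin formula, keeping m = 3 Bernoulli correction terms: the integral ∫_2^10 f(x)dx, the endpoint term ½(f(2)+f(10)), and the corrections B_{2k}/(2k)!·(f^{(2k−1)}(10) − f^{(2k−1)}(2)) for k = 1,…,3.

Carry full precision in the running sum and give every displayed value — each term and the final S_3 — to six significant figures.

∫_2^10 1/x^4 dx evaluates to 0.0413333.
½[f(2) + f(10)] = ½[0.0625000 + 0.000100000] = 0.0313000.
Running total after boundary: 0.0726333.
Order-1 term: 1/12 · (-4.00000e-05 − (-0.125000)) = 0.0104133.
After k=1: 0.0830467.
Order-2 term: −1/720 · (-1.20000e-05 − (-0.937500)) = -0.00130207.
After k=2: 0.0817446.
Order-3 term: 1/30240 · (-6.72000e-06 − (-13.1250)) = 0.000434028.

S_3 ≈ 0.0821786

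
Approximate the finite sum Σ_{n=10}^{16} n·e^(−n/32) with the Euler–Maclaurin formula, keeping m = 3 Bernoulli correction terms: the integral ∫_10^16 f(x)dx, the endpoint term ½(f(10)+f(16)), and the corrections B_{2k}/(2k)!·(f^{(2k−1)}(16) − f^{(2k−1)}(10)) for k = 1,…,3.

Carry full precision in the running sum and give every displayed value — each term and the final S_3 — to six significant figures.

The integral term ∫_10^16 x·e^(−x/32) dx = 51.6603.
Endpoint term: (f(10) + f(16))/2 = (7.31616 + 9.70449)/2 = 8.51032.
Running total after boundary: 60.1706.
Order-1 term: 1/12 · (0.303265 − 0.502986) = -0.0166434.
Running total after k=1: 60.1540.
Order-2 term: −1/720 · (0.00148079 − 0.00192013) = 6.10203e-07.
Running total after k=2: 60.1540.
Order-3 term: 1/30240 · (2.60295e-06 − 3.27058e-06) = -2.20777e-11.

S_3 ≈ 60.1540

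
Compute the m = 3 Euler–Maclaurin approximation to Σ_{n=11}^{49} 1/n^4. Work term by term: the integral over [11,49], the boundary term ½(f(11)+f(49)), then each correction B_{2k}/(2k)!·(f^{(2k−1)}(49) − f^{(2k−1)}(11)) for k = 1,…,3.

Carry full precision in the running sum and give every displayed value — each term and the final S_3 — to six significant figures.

Integral: ∫_11^49 1/x^4 dx = 0.000247605.
Boundary: ½(f(11) + f(49)) = ½(6.83013e-05 + 1.73467e-07) = 3.42374e-05.
Integral + boundary = 0.000281842.
Correction k=1: B_{2}/2! · (f^{(1)}(49) − f^{(1)}(11)) = 1/12 · (-1.41605e-08 − (-2.48369e-05)) = 2.06856e-06.
Partial sum through k=1: 0.000283911.
Correction k=2: B_{4}/4! · (f^{(3)}(49) − f^{(3)}(11)) = −1/720 · (-1.76933e-10 − (-6.15790e-06)) = -8.55239e-09.
Partial sum through k=2: 0.000283902.
Correction k=3: B_{6}/6! · (f^{(5)}(49) − f^{(5)}(11)) = 1/30240 · (-4.12672e-12 − (-2.84994e-06)) = 9.42438e-11.

S_3 ≈ 0.000283902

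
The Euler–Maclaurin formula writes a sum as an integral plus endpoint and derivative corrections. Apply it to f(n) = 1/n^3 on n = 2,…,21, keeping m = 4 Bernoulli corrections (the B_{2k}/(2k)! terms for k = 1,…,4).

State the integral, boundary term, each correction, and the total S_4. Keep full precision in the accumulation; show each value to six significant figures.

Integral: ∫_2^21 1/x^3 dx = 0.123866.
Boundary: ½(f(2) + f(21)) = ½(0.125000 + 0.000107980) = 0.0625540.
So far: 0.186420.
Correction k=1: B_{2}/2! · (f^{(1)}(21) − f^{(1)}(2)) = 1/12 · (-1.54257e-05 − (-0.187500)) = 0.0156237.
After k=1: 0.202044.
Correction k=2: B_{4}/4! · (f^{(3)}(21) − f^{(3)}(2)) = −1/720 · (-6.99577e-07 − (-0.937500)) = -0.00130208.
After k=2: 0.200742.
Correction k=3: B_{6}/6! · (f^{(5)}(21) − f^{(5)}(2)) = 1/30240 · (-6.66264e-08 − (-9.84375)) = 0.000325521.
After k=3: 0.201067.
Correction k=4: B_{8}/8! · (f^{(7)}(21) − f^{(7)}(2)) = −1/1209600 · (-1.08778e-08 − (-177.188)) = -0.000146484.

S_4 ≈ 0.200921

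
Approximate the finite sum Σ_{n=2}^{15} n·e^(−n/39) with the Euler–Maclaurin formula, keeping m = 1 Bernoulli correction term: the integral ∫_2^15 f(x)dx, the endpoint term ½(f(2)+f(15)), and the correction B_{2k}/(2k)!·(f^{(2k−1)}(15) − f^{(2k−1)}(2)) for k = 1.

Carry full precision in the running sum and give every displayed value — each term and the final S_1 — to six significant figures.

S_1 ≈ 91.5019

Integral: ∫_2^15 x·e^(−x/39) dx = 85.4868.
Boundary: ½(f(2) + f(15)) = ½(1.90002 + 10.2107) = 6.05535.
Running total after boundary: 91.5421.
k=1: B_{2}/(2)! × [f^{(1)}(15) − f^{(1)}(2)] = 1/12 × (0.418900 − 0.901292) = -0.0401994.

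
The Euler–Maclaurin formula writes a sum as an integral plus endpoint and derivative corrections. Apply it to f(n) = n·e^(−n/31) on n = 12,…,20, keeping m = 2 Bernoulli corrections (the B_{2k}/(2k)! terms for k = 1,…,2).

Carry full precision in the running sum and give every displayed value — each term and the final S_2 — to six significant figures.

S_2 ≈ 85.0839

The integral term ∫_12^20 x·e^(−x/31) dx = 75.7831.
½[f(12) + f(20)] = ½[8.14830 + 10.4916] = 9.31993.
So far: 85.1031.
Order-1 term: 1/12 · (0.186141 − 0.416177) = -0.0191697.
Running total after k=1: 85.0839.
Order-2 term: −1/720 · (0.00128543 − 0.00184623) = 7.78892e-07.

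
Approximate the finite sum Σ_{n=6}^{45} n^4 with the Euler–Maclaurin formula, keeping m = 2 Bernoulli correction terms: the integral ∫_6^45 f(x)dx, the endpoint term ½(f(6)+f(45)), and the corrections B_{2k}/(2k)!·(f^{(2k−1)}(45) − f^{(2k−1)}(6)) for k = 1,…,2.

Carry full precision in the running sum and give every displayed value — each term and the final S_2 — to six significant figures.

Integral: ∫_6^45 x^4 dx = 3.69041e+07.
½[f(6) + f(45)] = ½[1296.00 + 4.10062e+06] = 2.05096e+06.
Running total after boundary: 3.89550e+07.
Correction k=1: B_{2}/2! · (f^{(1)}(45) − f^{(1)}(6)) = 1/12 · (364500 − 864.000) = 30303.0.
Partial sum through k=1: 3.89853e+07.
Correction k=2: B_{4}/4! · (f^{(3)}(45) − f^{(3)}(6)) = −1/720 · (1080.00 − 144.000) = -1.30000.

S_2 ≈ 3.89853e+07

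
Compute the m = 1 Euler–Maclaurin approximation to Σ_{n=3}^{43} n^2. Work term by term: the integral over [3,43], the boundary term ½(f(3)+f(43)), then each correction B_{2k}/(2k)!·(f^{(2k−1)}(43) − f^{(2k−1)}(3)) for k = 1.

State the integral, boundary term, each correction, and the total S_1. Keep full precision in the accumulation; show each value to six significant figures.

Integral: ∫_3^43 x^2 dx = 26493.3.
½[f(3) + f(43)] = ½[9.00000 + 1849.00] = 929.000.
Integral + boundary = 27422.3.
Order-1 term: 1/12 · (86.0000 − 6.00000) = 6.66667.

S_1 ≈ 27429.0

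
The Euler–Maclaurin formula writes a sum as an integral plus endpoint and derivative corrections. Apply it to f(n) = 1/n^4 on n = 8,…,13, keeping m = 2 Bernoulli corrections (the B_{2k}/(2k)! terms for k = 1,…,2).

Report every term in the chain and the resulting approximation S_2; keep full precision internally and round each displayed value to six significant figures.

Integral: ∫_8^13 1/x^4 dx = 0.000499320.
Endpoint term: (f(8) + f(13))/2 = (0.000244141 + 3.50128e-05)/2 = 0.000139577.
So far: 0.000638896.
Order-1 term: 1/12 · (-1.07732e-05 − (-0.000122070)) = 9.27476e-06.
Partial sum through k=1: 0.000648171.
Order-2 term: −1/720 · (-1.91240e-06 − (-5.72205e-05)) = -7.68168e-08.

S_2 ≈ 0.000648094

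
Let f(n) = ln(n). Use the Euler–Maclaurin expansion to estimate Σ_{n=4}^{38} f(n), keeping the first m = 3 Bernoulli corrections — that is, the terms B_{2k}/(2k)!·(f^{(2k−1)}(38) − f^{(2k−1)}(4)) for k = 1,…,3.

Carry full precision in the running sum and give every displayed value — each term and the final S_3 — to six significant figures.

S_3 ≈ 101.176

Integral: ∫_4^38 ln(x) dx = 98.6831.
½[f(4) + f(38)] = ½[1.38629 + 3.63759] = 2.51194.
Running total after boundary: 101.195.
k=1: B_{2}/(2)! × [f^{(1)}(38) − f^{(1)}(4)] = 1/12 × (0.0263158 − 0.250000) = -0.0186404.
Running total after k=1: 101.176.
k=2: B_{4}/(4)! × [f^{(3)}(38) − f^{(3)}(4)] = −1/720 × (3.64485e-05 − 0.0312500) = 4.33522e-05.
Running total after k=2: 101.176.
k=3: B_{6}/(6)! × [f^{(5)}(38) − f^{(5)}(4)] = 1/30240 × (3.02896e-07 − 0.0234375) = -7.75040e-07.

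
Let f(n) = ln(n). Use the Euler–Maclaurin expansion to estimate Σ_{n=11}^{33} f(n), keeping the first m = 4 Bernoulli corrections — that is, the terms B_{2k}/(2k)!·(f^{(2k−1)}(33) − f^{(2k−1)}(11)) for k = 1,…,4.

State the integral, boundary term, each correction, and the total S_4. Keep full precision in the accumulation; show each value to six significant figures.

S_4 ≈ 69.9501

∫_11^33 ln(x) dx evaluates to 67.0079.
Boundary: ½(f(11) + f(33)) = ½(2.39790 + 3.49651) = 2.94720.
So far: 69.9551.
Correction k=1: B_{2}/2! · (f^{(1)}(33) − f^{(1)}(11)) = 1/12 · (0.0303030 − 0.0909091) = -0.00505051.
Running total after k=1: 69.9501.
Correction k=2: B_{4}/4! · (f^{(3)}(33) − f^{(3)}(11)) = −1/720 · (5.56529e-05 − 0.00150263) = 2.00969e-06.
Running total after k=2: 69.9501.
Correction k=3: B_{6}/6! · (f^{(5)}(33) − f^{(5)}(11)) = 1/30240 · (6.13256e-07 − 0.000149021) = -4.90767e-09.
Running total after k=3: 69.9501.
Correction k=4: B_{8}/8! · (f^{(7)}(33) − f^{(7)}(11)) = −1/1209600 · (1.68941e-08 − 3.69474e-05) = 3.05312e-11.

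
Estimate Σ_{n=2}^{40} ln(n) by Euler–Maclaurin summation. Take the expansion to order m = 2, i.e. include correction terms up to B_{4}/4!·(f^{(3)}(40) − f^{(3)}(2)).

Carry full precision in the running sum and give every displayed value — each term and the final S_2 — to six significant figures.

Integral: ∫_2^40 ln(x) dx = 108.169.
Endpoint term: (f(2) + f(40))/2 = (0.693147 + 3.68888)/2 = 2.19101.
So far: 110.360.
Correction k=1: B_{2}/2! · (f^{(1)}(40) − f^{(1)}(2)) = 1/12 · (0.0250000 − 0.500000) = -0.0395833.
After k=1: 110.320.
Correction k=2: B_{4}/4! · (f^{(3)}(40) − f^{(3)}(2)) = −1/720 · (3.12500e-05 − 0.250000) = 0.000347179.

S_2 ≈ 110.321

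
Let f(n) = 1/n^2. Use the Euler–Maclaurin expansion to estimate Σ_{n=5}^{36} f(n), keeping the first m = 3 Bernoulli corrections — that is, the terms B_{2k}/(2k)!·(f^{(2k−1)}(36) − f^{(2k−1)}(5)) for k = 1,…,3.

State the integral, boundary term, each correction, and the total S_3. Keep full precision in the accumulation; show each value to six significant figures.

∫_5^36 1/x^2 dx evaluates to 0.172222.
Endpoint term: (f(5) + f(36))/2 = (0.0400000 + 0.000771605)/2 = 0.0203858.
So far: 0.192608.
Order-1 term: 1/12 · (-4.28669e-05 − (-0.0160000)) = 0.00132976.
Partial sum through k=1: 0.193938.
Order-2 term: −1/720 · (-3.96916e-07 − (-0.00768000)) = -1.06661e-05.
Partial sum through k=2: 0.193927.
Order-3 term: 1/30240 · (-9.18787e-09 − (-0.00921600)) = 3.04762e-07.

S_3 ≈ 0.193927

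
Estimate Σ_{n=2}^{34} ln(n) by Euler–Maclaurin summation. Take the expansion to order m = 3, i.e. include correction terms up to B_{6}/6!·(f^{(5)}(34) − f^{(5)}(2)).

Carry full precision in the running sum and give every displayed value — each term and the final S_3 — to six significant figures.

∫_2^34 ln(x) dx evaluates to 86.5100.
Boundary: ½(f(2) + f(34)) = ½(0.693147 + 3.52636) = 2.10975.
Running total after boundary: 88.6197.
Order-1 term: 1/12 · (0.0294118 − 0.500000) = -0.0392157.
After k=1: 88.5805.
Order-2 term: −1/720 · (5.08854e-05 − 0.250000) = 0.000347152.
After k=2: 88.5808.
Order-3 term: 1/30240 · (5.28222e-07 − 0.750000) = -2.48016e-05.

S_3 ≈ 88.5808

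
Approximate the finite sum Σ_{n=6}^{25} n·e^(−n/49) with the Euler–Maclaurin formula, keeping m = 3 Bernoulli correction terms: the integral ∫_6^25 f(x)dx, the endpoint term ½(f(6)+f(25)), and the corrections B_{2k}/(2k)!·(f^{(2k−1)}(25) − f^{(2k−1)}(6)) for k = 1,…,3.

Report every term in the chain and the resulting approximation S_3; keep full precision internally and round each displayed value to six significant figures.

S_3 ≈ 217.570

∫_6^25 x·e^(−x/49) dx evaluates to 207.451.
Boundary: ½(f(6) + f(25)) = ½(5.30851 + 15.0093) = 10.1589.
Running total after boundary: 217.610.
Correction k=1: B_{2}/2! · (f^{(1)}(25) − f^{(1)}(6)) = 1/12 · (0.294060 − 0.776414) = -0.0401962.
Partial sum through k=1: 217.570.
Correction k=2: B_{4}/4! · (f^{(3)}(25) − f^{(3)}(6)) = −1/720 · (0.000622577 − 0.00106036) = 6.08028e-07.
Partial sum through k=2: 217.570.
Correction k=3: B_{6}/6! · (f^{(5)}(25) − f^{(5)}(6)) = 1/30240 · (4.67588e-07 − 7.48581e-07) = -9.29208e-12.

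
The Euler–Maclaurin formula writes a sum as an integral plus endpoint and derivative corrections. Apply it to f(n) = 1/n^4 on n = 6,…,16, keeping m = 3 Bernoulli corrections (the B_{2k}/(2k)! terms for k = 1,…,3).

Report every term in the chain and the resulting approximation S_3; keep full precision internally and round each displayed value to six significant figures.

S_3 ≈ 0.00189724

The integral term ∫_6^16 1/x^4 dx = 0.00146183.
Boundary: ½(f(6) + f(16)) = ½(0.000771605 + 1.52588e-05) = 0.000393432.
So far: 0.00185526.
Correction k=1: B_{2}/2! · (f^{(1)}(16) − f^{(1)}(6)) = 1/12 · (-3.81470e-06 − (-0.000514403)) = 4.25490e-05.
After k=1: 0.00189781.
Correction k=2: B_{4}/4! · (f^{(3)}(16) − f^{(3)}(6)) = −1/720 · (-4.47035e-07 − (-0.000428669)) = -5.94753e-07.
After k=2: 0.00189722.
Correction k=3: B_{6}/6! · (f^{(5)}(16) − f^{(5)}(6)) = 1/30240 · (-9.77889e-08 − (-0.000666819)) = 2.20477e-08.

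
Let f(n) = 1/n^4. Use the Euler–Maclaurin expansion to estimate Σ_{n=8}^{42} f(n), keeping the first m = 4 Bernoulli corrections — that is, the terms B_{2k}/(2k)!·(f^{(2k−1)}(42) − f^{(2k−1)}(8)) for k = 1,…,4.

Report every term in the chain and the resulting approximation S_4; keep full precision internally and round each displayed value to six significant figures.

S_4 ≈ 0.000778866

The integral term ∫_8^42 1/x^4 dx = 0.000646543.
½[f(8) + f(42)] = ½[0.000244141 + 3.21368e-07] = 0.000122231.
So far: 0.000768774.
k=1: B_{2}/(2)! × [f^{(1)}(42) − f^{(1)}(8)] = 1/12 × (-3.06065e-08 − (-0.000122070)) = 1.01700e-05.
Running total after k=1: 0.000778943.
k=2: B_{4}/(4)! × [f^{(3)}(42) − f^{(3)}(8)] = −1/720 × (-5.20519e-10 − (-5.72205e-05)) = -7.94721e-08.
Running total after k=2: 0.000778864.
k=3: B_{6}/(6)! × [f^{(5)}(42) − f^{(5)}(8)] = 1/30240 × (-1.65244e-11 − (-5.00679e-05)) = 1.65568e-09.
Running total after k=3: 0.000778866.
k=4: B_{8}/(8)! × [f^{(7)}(42) − f^{(7)}(8)] = −1/1209600 × (-8.43082e-13 − (-7.04080e-05)) = -5.82077e-11.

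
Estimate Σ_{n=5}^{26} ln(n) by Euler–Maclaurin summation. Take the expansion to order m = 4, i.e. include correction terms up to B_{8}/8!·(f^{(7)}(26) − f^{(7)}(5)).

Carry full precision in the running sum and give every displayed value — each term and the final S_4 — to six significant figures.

S_4 ≈ 58.0836

Integral: ∫_5^26 ln(x) dx = 55.6633.
Boundary: ½(f(5) + f(26)) = ½(1.60944 + 3.25810) = 2.43377.
Integral + boundary = 58.0971.
Correction k=1: B_{2}/2! · (f^{(1)}(26) − f^{(1)}(5)) = 1/12 · (0.0384615 − 0.200000) = -0.0134615.
After k=1: 58.0836.
Correction k=2: B_{4}/4! · (f^{(3)}(26) − f^{(3)}(5)) = −1/720 · (0.000113792 − 0.0160000) = 2.20642e-05.
After k=2: 58.0836.
Correction k=3: B_{6}/6! · (f^{(5)}(26) − f^{(5)}(5)) = 1/30240 · (2.01997e-06 − 0.00768000) = -2.53901e-07.
After k=3: 58.0836.
Correction k=4: B_{8}/8! · (f^{(7)}(26) − f^{(7)}(5)) = −1/1209600 · (8.96436e-08 − 0.00921600) = 7.61897e-09.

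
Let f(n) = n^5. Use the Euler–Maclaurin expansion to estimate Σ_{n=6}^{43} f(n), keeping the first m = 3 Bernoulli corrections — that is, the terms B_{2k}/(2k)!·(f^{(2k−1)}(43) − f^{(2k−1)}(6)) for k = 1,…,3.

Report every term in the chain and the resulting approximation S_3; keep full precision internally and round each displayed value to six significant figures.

S_3 ≈ 1.12848e+09

The integral term ∫_6^43 x^5 dx = 1.05355e+09.
Endpoint term: (f(6) + f(43))/2 = (7776.00 + 1.47008e+08)/2 = 7.35081e+07.
So far: 1.12706e+09.
k=1: B_{2}/(2)! × [f^{(1)}(43) − f^{(1)}(6)] = 1/12 × (1.70940e+07 − 6480.00) = 1.42396e+06.
Partial sum through k=1: 1.12848e+09.
k=2: B_{4}/(4)! × [f^{(3)}(43) − f^{(3)}(6)] = −1/720 × (110940 − 2160.00) = -151.083.
Partial sum through k=2: 1.12848e+09.
k=3: B_{6}/(6)! × [f^{(5)}(43) − f^{(5)}(6)] = 1/30240 × (120.000 − 120.000) = 0.00000.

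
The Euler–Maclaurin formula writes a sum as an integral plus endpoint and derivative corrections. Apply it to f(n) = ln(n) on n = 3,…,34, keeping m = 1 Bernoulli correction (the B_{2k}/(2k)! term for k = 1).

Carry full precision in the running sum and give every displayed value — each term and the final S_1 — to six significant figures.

S_1 ≈ 87.8876

The integral term ∫_3^34 ln(x) dx = 85.6004.
Boundary: ½(f(3) + f(34)) = ½(1.09861 + 3.52636) = 2.31249.
So far: 87.9129.
Correction k=1: B_{2}/2! · (f^{(1)}(34) − f^{(1)}(3)) = 1/12 · (0.0294118 − 0.333333) = -0.0253268.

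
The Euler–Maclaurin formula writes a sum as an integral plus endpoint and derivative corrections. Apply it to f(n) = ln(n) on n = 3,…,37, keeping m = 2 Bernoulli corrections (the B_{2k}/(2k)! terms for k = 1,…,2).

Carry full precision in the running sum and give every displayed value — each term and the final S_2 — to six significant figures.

Integral: ∫_3^37 ln(x) dx = 96.3081.
½[f(3) + f(37)] = ½[1.09861 + 3.61092] = 2.35477.
So far: 98.6629.
Correction k=1: B_{2}/2! · (f^{(1)}(37) − f^{(1)}(3)) = 1/12 · (0.0270270 − 0.333333) = -0.0255255.
After k=1: 98.6374.
Correction k=2: B_{4}/4! · (f^{(3)}(37) − f^{(3)}(3)) = −1/720 · (3.94843e-05 − 0.0740741) = 0.000102826.

S_2 ≈ 98.6375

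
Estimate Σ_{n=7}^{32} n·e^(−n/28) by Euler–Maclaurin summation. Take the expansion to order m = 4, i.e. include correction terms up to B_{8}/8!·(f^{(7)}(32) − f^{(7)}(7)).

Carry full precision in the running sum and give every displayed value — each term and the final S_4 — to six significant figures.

Integral: ∫_7^32 x·e^(−x/28) dx = 227.462.
½[f(7) + f(32)] = ½[5.45161 + 10.2050] = 7.82831.
So far: 235.290.
k=1: B_{2}/(2)! × [f^{(1)}(32) − f^{(1)}(7)] = 1/12 × (-0.0455581 − 0.584101) = -0.0524716.
Running total after k=1: 235.238.
k=2: B_{4}/(4)! × [f^{(3)}(32) − f^{(3)}(7)] = −1/720 × (0.000755427 − 0.00273176) = 2.74491e-06.
Running total after k=2: 235.238.
k=3: B_{6}/(6)! × [f^{(5)}(32) − f^{(5)}(7)] = 1/30240 × (2.00123e-06 − 6.01849e-06) = -1.32846e-10.
Running total after k=3: 235.238.
k=4: B_{8}/(8)! × [f^{(7)}(32) − f^{(7)}(7)] = −1/1209600 × (3.87615e-09 − 1.09089e-08) = 5.81413e-15.

S_4 ≈ 235.238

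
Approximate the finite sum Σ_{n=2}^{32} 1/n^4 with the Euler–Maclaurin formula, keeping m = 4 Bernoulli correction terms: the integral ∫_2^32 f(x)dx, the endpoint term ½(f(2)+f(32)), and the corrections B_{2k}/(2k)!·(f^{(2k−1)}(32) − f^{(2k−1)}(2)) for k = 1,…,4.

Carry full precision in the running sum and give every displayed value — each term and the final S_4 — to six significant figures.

Integral: ∫_2^32 1/x^4 dx = 0.0416565.
½[f(2) + f(32)] = ½[0.0625000 + 9.53674e-07] = 0.0312505.
Integral + boundary = 0.0729070.
k=1: B_{2}/(2)! × [f^{(1)}(32) − f^{(1)}(2)] = 1/12 × (-1.19209e-07 − (-0.125000)) = 0.0104167.
Running total after k=1: 0.0833236.
k=2: B_{4}/(4)! × [f^{(3)}(32) − f^{(3)}(2)] = −1/720 × (-3.49246e-09 − (-0.937500)) = -0.00130208.
Running total after k=2: 0.0820215.
k=3: B_{6}/(6)! × [f^{(5)}(32) − f^{(5)}(2)] = 1/30240 × (-1.90994e-10 − (-13.1250)) = 0.000434028.
Running total after k=3: 0.0824556.
k=4: B_{8}/(8)! × [f^{(7)}(32) − f^{(7)}(2)] = −1/1209600 × (-1.67866e-11 − (-295.312)) = -0.000244141.

S_4 ≈ 0.0822114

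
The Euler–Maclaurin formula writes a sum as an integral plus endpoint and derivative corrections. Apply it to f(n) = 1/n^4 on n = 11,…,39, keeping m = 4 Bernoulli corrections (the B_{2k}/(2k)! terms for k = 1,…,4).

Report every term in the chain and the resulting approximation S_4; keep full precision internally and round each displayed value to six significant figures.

Integral: ∫_11^39 1/x^4 dx = 0.000244819.
½[f(11) + f(39)] = ½[6.83013e-05 + 4.32257e-07] = 3.43668e-05.
So far: 0.000279186.
Correction k=1: B_{2}/2! · (f^{(1)}(39) − f^{(1)}(11)) = 1/12 · (-4.43340e-08 − (-2.48369e-05)) = 2.06604e-06.
Running total after k=1: 0.000281252.
Correction k=2: B_{4}/4! · (f^{(3)}(39) − f^{(3)}(11)) = −1/720 · (-8.74438e-10 − (-6.15790e-06)) = -8.55142e-09.
Running total after k=2: 0.000281243.
Correction k=3: B_{6}/6! · (f^{(5)}(39) − f^{(5)}(11)) = 1/30240 · (-3.21950e-11 − (-2.84994e-06)) = 9.42429e-11.
Running total after k=3: 0.000281243.
Correction k=4: B_{8}/8! · (f^{(7)}(39) − f^{(7)}(11)) = −1/1209600 · (-1.90503e-12 − (-2.11979e-06)) = -1.75247e-12.

S_4 ≈ 0.000281243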